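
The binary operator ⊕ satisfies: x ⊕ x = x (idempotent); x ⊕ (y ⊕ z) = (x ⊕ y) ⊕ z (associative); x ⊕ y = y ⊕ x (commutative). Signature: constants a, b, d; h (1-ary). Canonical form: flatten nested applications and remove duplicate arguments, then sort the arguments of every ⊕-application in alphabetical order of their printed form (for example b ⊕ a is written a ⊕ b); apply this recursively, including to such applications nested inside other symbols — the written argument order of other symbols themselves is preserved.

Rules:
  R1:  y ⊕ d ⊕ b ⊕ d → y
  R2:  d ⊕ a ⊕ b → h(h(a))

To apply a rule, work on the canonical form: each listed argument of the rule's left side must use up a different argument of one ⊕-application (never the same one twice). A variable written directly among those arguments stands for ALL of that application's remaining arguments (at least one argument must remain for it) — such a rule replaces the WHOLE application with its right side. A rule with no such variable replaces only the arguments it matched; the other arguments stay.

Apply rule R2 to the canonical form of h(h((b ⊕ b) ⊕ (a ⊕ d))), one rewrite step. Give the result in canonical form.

Answer: h(h(h(h(a))))

Derivation:
Canonical form:  h(h(a ⊕ b ⊕ d))
Match R2:  consume a, b, d
Result:  h(h(h(h(a))))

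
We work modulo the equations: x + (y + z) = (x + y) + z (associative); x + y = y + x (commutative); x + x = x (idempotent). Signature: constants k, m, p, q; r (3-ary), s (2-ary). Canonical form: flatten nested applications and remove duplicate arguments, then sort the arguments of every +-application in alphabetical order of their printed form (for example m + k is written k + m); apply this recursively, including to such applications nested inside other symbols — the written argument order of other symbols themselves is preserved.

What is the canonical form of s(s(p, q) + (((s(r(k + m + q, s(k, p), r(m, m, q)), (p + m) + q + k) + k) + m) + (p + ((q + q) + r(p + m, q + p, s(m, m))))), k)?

Work inside:  s(p, q) + (((s(r(k + m + q, s(k, p), r(m, m, q)), (p + m) + q + k) + k) + m) + (p + ((q + q) + r(p + m, q + p, s(m, m)))))
Flatten:  s(p, q) + s(r(k + m + q, s(k, p), r(m, m, q)), (p + m) + q + k) + k + m + p + q + q + r(p + m, q + p, s(m, m))
Inside:  s(r(k + m + q, s(k, p), r(m, m, q)), (p + m) + q + k)  →  s(r(k + m + q, s(k, p), r(m, m, q)), k + m + p + q)
Simplify inside:  r(p + m, q + p, s(m, m))  →  r(m + p, p + q, s(m, m))
Idempotence:  drop duplicate q
Sort:  k + m + p + q + r(m + p, p + q, s(m, m)) + s(p, q) + s(r(k + m + q, s(k, p), r(m, m, q)), k + m + p + q)
Put back:  s(k + m + p + q + r(m + p, p + q, s(m, m)) + s(p, q) + s(r(k + m + q, s(k, p), r(m, m, q)), k + m + p + q), k)

Answer: s(k + m + p + q + r(m + p, p + q, s(m, m)) + s(p, q) + s(r(k + m + q, s(k, p), r(m, m, q)), k + m + p + q), k)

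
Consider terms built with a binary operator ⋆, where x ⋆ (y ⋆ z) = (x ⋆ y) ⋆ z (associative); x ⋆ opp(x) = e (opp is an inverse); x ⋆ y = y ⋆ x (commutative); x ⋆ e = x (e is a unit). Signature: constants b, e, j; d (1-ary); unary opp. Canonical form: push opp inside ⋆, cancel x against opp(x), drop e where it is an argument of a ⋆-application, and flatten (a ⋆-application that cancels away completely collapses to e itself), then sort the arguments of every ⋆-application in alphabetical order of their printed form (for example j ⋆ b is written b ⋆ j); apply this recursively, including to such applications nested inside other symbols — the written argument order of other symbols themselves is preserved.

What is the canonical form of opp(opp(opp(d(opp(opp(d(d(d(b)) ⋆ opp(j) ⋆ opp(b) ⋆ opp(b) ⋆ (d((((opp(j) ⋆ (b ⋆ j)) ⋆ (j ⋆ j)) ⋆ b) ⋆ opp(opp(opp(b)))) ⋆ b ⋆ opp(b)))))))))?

Answer: opp(d(d(d(b ⋆ j ⋆ j) ⋆ d(d(b)) ⋆ opp(b) ⋆ opp(b) ⋆ opp(j))))

Derivation:
Push opp inside:  distribute opp over ⋆ and collapse double opp
Combine occurrences:  opp(d(d(d(b ⋆ j ⋆ j) ⋆ d(d(b)) ⋆ opp(b) ⋆ opp(b) ⋆ opp(j))))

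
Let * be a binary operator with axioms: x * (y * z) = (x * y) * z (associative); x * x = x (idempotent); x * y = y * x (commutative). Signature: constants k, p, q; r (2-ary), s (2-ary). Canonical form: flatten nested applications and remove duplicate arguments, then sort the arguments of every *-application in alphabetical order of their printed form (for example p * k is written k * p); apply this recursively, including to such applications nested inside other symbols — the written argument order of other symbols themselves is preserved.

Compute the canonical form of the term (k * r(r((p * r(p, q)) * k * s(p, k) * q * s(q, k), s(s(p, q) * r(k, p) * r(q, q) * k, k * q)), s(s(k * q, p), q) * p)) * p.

Merge nested applications:  k * r(r((p * r(p, q)) * k * s(p, k) * q * s(q, k), s(s(p, q) * r(k, p) * r(q, q) * k, k * q)), s(s(k * q, p), q) * p) * p
Inside:  r(r((p * r(p, q)) * k * s(p, k) * q * s(q, k), s(s(p, q) * r(k, p) * r(q, q) * k, k * q)), s(s(k * q, p), q) * p)  →  r(r(k * p * q * r(p, q) * s(p, k) * s(q, k), s(k * r(k, p) * r(q, q) * s(p, q), k * q)), p * s(s(k * q, p), q))
Order the arguments:  k * p * r(r(k * p * q * r(p, q) * s(p, k) * s(q, k), s(k * r(k, p) * r(q, q) * s(p, q), k * q)), p * s(s(k * q, p), q))

Answer: k * p * r(r(k * p * q * r(p, q) * s(p, k) * s(q, k), s(k * r(k, p) * r(q, q) * s(p, q), k * q)), p * s(s(k * q, p), q))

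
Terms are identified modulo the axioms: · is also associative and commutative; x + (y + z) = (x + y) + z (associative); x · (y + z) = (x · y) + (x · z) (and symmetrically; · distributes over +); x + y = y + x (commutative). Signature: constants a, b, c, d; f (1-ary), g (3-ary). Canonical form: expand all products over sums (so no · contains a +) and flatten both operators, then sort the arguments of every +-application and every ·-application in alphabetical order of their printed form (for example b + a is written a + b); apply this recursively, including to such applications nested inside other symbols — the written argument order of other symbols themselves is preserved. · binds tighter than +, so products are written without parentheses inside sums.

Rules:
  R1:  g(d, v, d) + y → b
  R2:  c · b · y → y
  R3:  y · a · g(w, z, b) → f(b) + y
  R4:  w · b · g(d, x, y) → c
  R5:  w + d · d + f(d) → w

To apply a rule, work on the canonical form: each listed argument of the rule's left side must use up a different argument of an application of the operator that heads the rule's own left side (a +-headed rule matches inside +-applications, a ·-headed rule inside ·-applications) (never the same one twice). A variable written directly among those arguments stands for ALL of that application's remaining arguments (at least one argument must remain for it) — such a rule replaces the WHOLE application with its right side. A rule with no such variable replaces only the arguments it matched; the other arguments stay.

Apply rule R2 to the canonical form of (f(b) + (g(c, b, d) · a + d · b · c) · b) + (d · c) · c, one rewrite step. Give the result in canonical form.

Answer: a · b · g(c, b, d) + b · d + c · c · d + f(b)

Derivation:
Canonical form:  a · b · g(c, b, d) + b · b · c · d + c · c · d + f(b)
Match R2:  consume b, c;  y := b · d
The extension variable absorbs all remaining arguments, so the whole application is rewritten.
Giving:  a · b · g(c, b, d) + b · d + c · c · d + f(b)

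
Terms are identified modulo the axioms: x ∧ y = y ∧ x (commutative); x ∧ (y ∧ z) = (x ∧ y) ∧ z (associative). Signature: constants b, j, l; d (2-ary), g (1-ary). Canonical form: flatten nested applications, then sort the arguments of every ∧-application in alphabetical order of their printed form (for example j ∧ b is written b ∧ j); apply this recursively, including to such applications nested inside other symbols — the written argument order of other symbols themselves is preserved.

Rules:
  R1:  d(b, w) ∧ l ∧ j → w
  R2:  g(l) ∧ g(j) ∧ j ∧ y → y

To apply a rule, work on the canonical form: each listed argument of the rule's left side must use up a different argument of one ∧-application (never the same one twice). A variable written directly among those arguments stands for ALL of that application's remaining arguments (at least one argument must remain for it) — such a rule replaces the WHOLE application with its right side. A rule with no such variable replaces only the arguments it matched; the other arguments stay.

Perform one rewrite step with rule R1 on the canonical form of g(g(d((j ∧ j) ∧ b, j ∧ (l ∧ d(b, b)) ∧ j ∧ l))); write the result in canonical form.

Answer: g(g(d(b ∧ j ∧ j, b ∧ j ∧ l)))

Derivation:
Canonical form:  g(g(d(b ∧ j ∧ j, d(b, b) ∧ j ∧ j ∧ l ∧ l)))
R1 matches:  uses d(b, b), j, l;  w := b
Giving:  g(g(d(b ∧ j ∧ j, b ∧ j ∧ l)))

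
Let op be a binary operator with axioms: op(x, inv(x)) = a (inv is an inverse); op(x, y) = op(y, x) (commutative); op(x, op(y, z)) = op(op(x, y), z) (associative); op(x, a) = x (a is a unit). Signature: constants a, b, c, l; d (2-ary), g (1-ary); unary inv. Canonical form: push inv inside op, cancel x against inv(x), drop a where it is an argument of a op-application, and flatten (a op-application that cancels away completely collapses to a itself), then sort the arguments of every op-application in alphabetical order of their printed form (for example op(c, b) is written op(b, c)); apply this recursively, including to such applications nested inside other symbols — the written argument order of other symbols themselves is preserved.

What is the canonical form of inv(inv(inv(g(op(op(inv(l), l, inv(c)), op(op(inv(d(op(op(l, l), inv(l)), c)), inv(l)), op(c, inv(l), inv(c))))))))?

Push inv inside:  distribute inv over op and collapse double inv
Combine occurrences:  inv(g(op(inv(c), inv(d(l, c)), inv(l), inv(l))))

Answer: inv(g(op(inv(c), inv(d(l, c)), inv(l), inv(l))))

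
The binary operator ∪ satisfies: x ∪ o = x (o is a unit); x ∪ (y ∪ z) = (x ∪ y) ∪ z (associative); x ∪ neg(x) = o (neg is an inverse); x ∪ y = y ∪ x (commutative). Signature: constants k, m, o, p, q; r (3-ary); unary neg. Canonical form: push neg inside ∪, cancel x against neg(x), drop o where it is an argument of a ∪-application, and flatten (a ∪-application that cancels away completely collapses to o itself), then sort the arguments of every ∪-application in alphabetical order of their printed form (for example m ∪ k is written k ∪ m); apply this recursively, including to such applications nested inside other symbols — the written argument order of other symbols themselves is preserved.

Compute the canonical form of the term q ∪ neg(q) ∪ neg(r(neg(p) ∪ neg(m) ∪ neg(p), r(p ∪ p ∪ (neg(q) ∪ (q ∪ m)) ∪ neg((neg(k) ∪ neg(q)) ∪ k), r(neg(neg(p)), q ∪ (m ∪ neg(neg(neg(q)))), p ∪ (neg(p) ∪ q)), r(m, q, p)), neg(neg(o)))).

Answer: neg(r(neg(m) ∪ neg(p) ∪ neg(p), r(m ∪ p ∪ p ∪ q, r(p, m, q), r(m, q, p)), o))

Derivation:
Push neg inside:  distribute neg over ∪ and collapse double neg
Cancel inverse pairs:  q cancels
Combine occurrences:  neg(r(neg(m) ∪ neg(p) ∪ neg(p), r(m ∪ p ∪ p ∪ q, r(p, m, q), r(m, q, p)), o))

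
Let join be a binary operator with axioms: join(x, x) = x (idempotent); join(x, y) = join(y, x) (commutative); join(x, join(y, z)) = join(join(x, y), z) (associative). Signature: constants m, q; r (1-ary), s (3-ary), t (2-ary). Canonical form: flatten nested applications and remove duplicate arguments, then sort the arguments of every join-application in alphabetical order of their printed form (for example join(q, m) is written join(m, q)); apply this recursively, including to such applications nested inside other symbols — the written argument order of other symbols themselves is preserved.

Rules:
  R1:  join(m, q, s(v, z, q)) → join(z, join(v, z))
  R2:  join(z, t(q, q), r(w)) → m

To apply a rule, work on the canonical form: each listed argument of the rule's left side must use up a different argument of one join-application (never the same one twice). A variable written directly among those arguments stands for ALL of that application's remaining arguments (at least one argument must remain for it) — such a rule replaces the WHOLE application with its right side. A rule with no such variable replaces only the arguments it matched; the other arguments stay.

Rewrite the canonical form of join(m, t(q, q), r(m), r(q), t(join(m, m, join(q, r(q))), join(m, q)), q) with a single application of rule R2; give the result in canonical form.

Canonical form:  join(m, q, r(m), r(q), t(join(m, q, r(q)), join(m, q)), t(q, q))
Match R2:  consume r(m), t(q, q);  w := m, z := join(m, q, r(q), t(join(m, q, r(q)), join(m, q)))
The extension variable absorbs all remaining arguments, so the whole application is rewritten.
Giving:  m

Answer: m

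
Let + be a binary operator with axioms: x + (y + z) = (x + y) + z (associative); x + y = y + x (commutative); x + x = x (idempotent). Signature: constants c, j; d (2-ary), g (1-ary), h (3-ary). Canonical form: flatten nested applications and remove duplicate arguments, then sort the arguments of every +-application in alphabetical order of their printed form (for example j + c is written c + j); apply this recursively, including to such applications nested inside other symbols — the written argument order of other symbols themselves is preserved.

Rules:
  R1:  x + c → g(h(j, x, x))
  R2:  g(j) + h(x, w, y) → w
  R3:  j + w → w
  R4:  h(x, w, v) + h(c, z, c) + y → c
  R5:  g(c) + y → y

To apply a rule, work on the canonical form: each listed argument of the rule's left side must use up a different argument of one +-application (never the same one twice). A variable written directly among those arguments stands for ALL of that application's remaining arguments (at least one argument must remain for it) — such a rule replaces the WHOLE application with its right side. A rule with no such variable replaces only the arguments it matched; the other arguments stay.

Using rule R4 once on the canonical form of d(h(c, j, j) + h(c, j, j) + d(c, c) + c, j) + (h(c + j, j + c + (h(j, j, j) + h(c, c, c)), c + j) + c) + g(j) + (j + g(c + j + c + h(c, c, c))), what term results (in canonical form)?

Canonical form:  c + d(c + d(c, c) + h(c, j, j), j) + g(c + h(c, c, c) + j) + g(j) + h(c + j, c + h(c, c, c) + h(j, j, j) + j, c + j) + j
R4 matches:  uses h(c, c, c), h(j, j, j);  v := j, w := j, x := j, y := c + j, z := c
The extension variable absorbs all remaining arguments, so the whole application is rewritten.
New term:  c + d(c + d(c, c) + h(c, j, j), j) + g(c + h(c, c, c) + j) + g(j) + h(c + j, c, c + j) + j

Answer: c + d(c + d(c, c) + h(c, j, j), j) + g(c + h(c, c, c) + j) + g(j) + h(c + j, c, c + j) + j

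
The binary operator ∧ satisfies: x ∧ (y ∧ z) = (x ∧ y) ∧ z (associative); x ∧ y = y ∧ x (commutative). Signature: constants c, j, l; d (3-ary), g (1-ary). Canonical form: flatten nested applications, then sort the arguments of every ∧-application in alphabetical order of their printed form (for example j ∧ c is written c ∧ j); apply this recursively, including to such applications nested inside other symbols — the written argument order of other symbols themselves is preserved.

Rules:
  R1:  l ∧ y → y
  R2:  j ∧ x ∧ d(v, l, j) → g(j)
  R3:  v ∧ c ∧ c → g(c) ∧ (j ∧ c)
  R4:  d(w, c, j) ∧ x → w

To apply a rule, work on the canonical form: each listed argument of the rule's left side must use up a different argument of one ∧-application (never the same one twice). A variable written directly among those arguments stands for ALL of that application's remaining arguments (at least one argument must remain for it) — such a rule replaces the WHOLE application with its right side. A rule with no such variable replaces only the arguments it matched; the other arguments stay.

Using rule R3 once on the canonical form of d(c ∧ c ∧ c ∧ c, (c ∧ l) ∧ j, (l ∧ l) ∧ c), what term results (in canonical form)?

Canonical form:  d(c ∧ c ∧ c ∧ c, c ∧ j ∧ l, c ∧ l ∧ l)
R3 matches:  uses c, c;  v := c ∧ c
The variable takes the whole remainder — replace the entire application.
Giving:  d(c ∧ g(c) ∧ j, c ∧ j ∧ l, c ∧ l ∧ l)

Answer: d(c ∧ g(c) ∧ j, c ∧ j ∧ l, c ∧ l ∧ l)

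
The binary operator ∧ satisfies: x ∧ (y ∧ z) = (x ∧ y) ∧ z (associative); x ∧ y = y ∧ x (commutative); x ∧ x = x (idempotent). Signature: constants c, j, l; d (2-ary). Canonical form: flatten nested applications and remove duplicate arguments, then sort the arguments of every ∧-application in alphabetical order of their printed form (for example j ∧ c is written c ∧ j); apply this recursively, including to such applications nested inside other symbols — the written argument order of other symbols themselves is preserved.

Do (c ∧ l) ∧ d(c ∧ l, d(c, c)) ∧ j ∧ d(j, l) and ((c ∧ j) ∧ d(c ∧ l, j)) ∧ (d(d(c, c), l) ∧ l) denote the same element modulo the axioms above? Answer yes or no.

Answer: no — c ∧ d(c ∧ l, d(c, c)) ∧ d(j, l) ∧ j ∧ l vs c ∧ d(c ∧ l, j) ∧ d(d(c, c), l) ∧ j ∧ l

Derivation:
Left:  (c ∧ l) ∧ d(c ∧ l, d(c, c)) ∧ j ∧ d(j, l)
  Merge nested applications:  c ∧ l ∧ d(c ∧ l, d(c, c)) ∧ j ∧ d(j, l)
  Sort:  c ∧ d(c ∧ l, d(c, c)) ∧ d(j, l) ∧ j ∧ l
Right:  ((c ∧ j) ∧ d(c ∧ l, j)) ∧ (d(d(c, c), l) ∧ l)
  Flatten:  c ∧ j ∧ d(c ∧ l, j) ∧ d(d(c, c), l) ∧ l
  Sort arguments:  c ∧ d(c ∧ l, j) ∧ d(d(c, c), l) ∧ j ∧ l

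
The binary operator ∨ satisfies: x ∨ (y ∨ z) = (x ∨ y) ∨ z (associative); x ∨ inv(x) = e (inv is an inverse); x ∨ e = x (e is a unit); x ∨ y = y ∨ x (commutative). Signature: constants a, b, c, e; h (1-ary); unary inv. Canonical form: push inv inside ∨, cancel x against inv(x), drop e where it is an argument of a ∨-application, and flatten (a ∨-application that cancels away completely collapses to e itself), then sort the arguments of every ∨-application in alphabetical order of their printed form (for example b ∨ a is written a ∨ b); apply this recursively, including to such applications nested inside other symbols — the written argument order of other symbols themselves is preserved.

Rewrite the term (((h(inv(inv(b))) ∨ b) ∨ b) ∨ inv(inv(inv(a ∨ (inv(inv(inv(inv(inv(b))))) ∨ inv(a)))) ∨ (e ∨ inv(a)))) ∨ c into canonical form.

Push inv inside:  distribute inv over ∨ and collapse double inv
Combine occurrences:  h(b) ∨ b ∨ b ∨ b ∨ a ∨ c
Sort:  a ∨ b ∨ b ∨ b ∨ c ∨ h(b)

Answer: a ∨ b ∨ b ∨ b ∨ c ∨ h(b)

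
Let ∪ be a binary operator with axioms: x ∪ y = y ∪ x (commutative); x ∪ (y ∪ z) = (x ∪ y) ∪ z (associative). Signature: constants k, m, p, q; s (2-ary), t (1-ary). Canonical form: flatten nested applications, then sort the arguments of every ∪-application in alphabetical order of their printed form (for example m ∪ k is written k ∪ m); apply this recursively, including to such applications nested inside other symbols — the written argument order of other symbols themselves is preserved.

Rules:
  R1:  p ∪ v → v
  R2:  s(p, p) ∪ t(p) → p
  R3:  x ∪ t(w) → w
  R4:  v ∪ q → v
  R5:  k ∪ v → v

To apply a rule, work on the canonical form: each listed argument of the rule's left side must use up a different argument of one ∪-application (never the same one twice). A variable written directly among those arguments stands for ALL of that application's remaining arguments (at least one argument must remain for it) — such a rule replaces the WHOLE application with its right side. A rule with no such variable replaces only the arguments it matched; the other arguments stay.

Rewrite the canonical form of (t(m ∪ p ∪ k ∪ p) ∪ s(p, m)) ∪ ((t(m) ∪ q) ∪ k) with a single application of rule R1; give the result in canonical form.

Canonical form:  k ∪ q ∪ s(p, m) ∪ t(k ∪ m ∪ p ∪ p) ∪ t(m)
Apply R1:  consuming p;  v := k ∪ m ∪ p
The extension variable absorbs all remaining arguments, so the whole application is rewritten.
New term:  k ∪ q ∪ s(p, m) ∪ t(k ∪ m ∪ p) ∪ t(m)

Answer: k ∪ q ∪ s(p, m) ∪ t(k ∪ m ∪ p) ∪ t(m)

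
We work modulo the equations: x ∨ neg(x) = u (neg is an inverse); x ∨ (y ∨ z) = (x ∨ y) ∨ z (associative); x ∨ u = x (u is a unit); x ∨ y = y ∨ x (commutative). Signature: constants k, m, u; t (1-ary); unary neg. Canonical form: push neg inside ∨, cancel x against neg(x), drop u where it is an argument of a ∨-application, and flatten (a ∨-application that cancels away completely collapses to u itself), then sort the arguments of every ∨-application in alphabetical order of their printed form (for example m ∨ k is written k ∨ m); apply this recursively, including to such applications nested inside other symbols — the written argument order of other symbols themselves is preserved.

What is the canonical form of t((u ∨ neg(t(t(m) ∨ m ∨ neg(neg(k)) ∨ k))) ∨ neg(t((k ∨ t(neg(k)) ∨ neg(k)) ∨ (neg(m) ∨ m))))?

Descend into:  (u ∨ neg(t(t(m) ∨ m ∨ neg(neg(k)) ∨ k))) ∨ neg(t((k ∨ t(neg(k)) ∨ neg(k)) ∨ (neg(m) ∨ m)))
Push neg inside:  distribute neg over ∨ and collapse double neg
Collect:  neg(t(k ∨ k ∨ m ∨ t(m))) ∨ neg(t(t(neg(k))))
Rebuild:  t(neg(t(k ∨ k ∨ m ∨ t(m))) ∨ neg(t(t(neg(k)))))

Answer: t(neg(t(k ∨ k ∨ m ∨ t(m))) ∨ neg(t(t(neg(k)))))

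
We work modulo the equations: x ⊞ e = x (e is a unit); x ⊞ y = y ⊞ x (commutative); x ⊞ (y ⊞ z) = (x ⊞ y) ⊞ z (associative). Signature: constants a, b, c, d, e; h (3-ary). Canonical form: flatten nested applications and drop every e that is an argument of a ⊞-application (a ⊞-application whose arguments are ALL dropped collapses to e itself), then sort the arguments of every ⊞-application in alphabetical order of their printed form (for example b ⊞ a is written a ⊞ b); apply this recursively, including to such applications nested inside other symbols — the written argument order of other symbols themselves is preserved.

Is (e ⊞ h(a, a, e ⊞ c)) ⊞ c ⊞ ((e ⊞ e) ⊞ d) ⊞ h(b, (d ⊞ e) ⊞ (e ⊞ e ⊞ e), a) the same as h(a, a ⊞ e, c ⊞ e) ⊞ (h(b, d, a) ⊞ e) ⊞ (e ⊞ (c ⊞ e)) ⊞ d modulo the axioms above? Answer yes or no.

Left:  (e ⊞ h(a, a, e ⊞ c)) ⊞ c ⊞ ((e ⊞ e) ⊞ d) ⊞ h(b, (d ⊞ e) ⊞ (e ⊞ e ⊞ e), a)
  Flatten:  e ⊞ h(a, a, e ⊞ c) ⊞ c ⊞ e ⊞ e ⊞ d ⊞ h(b, (d ⊞ e) ⊞ (e ⊞ e ⊞ e), a)
  Simplify inside:  h(a, a, e ⊞ c)  →  h(a, a, c)
  Simplify inside:  h(b, (d ⊞ e) ⊞ (e ⊞ e ⊞ e), a)  →  h(b, d, a)
  Units out:  drop e (×3)
  Order the arguments:  c ⊞ d ⊞ h(a, a, c) ⊞ h(b, d, a)
Right:  h(a, a ⊞ e, c ⊞ e) ⊞ (h(b, d, a) ⊞ e) ⊞ (e ⊞ (c ⊞ e)) ⊞ d
  Flatten:  h(a, a ⊞ e, c ⊞ e) ⊞ h(b, d, a) ⊞ e ⊞ e ⊞ c ⊞ e ⊞ d
  Simplify inside:  h(a, a ⊞ e, c ⊞ e)  →  h(a, a, c)
  Drop the unit:  drop e (×3)
  Sort arguments:  c ⊞ d ⊞ h(a, a, c) ⊞ h(b, d, a)

Answer: yes — both canonical forms are c ⊞ d ⊞ h(a, a, c) ⊞ h(b, d, a)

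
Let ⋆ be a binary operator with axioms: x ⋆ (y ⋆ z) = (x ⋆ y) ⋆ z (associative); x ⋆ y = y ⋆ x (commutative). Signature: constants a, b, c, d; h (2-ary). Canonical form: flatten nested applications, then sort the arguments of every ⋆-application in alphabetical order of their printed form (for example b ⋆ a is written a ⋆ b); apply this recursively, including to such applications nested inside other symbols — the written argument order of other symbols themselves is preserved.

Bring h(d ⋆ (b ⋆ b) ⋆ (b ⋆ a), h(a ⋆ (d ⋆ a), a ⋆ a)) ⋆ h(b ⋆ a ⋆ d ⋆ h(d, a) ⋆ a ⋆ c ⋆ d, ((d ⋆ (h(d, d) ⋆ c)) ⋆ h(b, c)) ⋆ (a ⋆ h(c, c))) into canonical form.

Canonicalize subterm:  h(d ⋆ (b ⋆ b) ⋆ (b ⋆ a), h(a ⋆ (d ⋆ a), a ⋆ a))  →  h(a ⋆ b ⋆ b ⋆ b ⋆ d, h(a ⋆ a ⋆ d, a ⋆ a))
Inside:  h(b ⋆ a ⋆ d ⋆ h(d, a) ⋆ a ⋆ c ⋆ d, ((d ⋆ (h(d, d) ⋆ c)) ⋆ h(b, c)) ⋆ (a ⋆ h(c, c)))  →  h(a ⋆ a ⋆ b ⋆ c ⋆ d ⋆ d ⋆ h(d, a), a ⋆ c ⋆ d ⋆ h(b, c) ⋆ h(c, c) ⋆ h(d, d))
Sort:  h(a ⋆ a ⋆ b ⋆ c ⋆ d ⋆ d ⋆ h(d, a), a ⋆ c ⋆ d ⋆ h(b, c) ⋆ h(c, c) ⋆ h(d, d)) ⋆ h(a ⋆ b ⋆ b ⋆ b ⋆ d, h(a ⋆ a ⋆ d, a ⋆ a))

Answer: h(a ⋆ a ⋆ b ⋆ c ⋆ d ⋆ d ⋆ h(d, a), a ⋆ c ⋆ d ⋆ h(b, c) ⋆ h(c, c) ⋆ h(d, d)) ⋆ h(a ⋆ b ⋆ b ⋆ b ⋆ d, h(a ⋆ a ⋆ d, a ⋆ a))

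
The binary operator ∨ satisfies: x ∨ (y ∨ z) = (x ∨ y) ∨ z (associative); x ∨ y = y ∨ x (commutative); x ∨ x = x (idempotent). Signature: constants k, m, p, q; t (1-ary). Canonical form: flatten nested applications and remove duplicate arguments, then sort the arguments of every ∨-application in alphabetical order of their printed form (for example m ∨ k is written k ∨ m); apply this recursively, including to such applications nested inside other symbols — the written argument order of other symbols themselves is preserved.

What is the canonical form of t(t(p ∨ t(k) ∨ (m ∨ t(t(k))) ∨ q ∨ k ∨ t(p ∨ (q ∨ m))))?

Descend into:  p ∨ t(k) ∨ (m ∨ t(t(k))) ∨ q ∨ k ∨ t(p ∨ (q ∨ m))
Flatten:  p ∨ t(k) ∨ m ∨ t(t(k)) ∨ q ∨ k ∨ t(p ∨ (q ∨ m))
Simplify inside:  t(p ∨ (q ∨ m))  →  t(m ∨ p ∨ q)
Sort arguments:  k ∨ m ∨ p ∨ q ∨ t(k) ∨ t(m ∨ p ∨ q) ∨ t(t(k))
Put back:  t(t(k ∨ m ∨ p ∨ q ∨ t(k) ∨ t(m ∨ p ∨ q) ∨ t(t(k))))

Answer: t(t(k ∨ m ∨ p ∨ q ∨ t(k) ∨ t(m ∨ p ∨ q) ∨ t(t(k))))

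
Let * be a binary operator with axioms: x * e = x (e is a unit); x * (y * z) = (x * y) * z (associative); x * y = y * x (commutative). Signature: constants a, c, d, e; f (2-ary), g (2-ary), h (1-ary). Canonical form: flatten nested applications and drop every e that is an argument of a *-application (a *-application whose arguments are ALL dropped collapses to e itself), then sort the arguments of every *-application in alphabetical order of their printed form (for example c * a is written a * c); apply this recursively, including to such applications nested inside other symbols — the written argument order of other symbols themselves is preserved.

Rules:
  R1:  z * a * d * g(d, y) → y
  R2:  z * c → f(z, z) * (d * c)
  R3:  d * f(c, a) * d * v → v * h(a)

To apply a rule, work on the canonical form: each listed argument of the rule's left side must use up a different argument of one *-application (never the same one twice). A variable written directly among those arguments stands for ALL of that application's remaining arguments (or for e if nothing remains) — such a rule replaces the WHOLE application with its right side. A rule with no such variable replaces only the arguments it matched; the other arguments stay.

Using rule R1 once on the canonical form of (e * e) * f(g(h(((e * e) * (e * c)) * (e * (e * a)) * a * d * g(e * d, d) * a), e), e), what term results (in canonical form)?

Answer: f(g(h(d), e), e)

Derivation:
Canonical form:  f(g(h(a * a * a * c * d * g(d, d)), e), e)
R1 matches:  uses a, d, g(d, d);  y := d, z := a * a * c
The variable takes the whole remainder — replace the entire application.
Giving:  f(g(h(d), e), e)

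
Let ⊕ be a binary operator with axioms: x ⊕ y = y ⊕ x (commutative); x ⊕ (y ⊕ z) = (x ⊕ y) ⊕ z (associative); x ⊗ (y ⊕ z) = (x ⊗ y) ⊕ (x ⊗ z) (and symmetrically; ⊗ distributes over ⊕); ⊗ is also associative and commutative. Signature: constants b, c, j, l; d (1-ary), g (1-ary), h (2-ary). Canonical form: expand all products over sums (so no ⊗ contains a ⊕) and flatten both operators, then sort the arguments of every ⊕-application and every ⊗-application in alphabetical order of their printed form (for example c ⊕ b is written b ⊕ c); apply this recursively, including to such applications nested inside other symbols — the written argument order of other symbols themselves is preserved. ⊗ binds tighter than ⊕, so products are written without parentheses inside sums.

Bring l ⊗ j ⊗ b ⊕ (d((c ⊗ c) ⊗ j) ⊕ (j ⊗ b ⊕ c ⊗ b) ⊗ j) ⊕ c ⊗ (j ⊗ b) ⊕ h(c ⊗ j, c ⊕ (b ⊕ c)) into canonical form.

Expand:  b ⊗ j ⊗ l ⊕ d(c ⊗ c ⊗ j) ⊕ b ⊗ j ⊗ j ⊕ b ⊗ c ⊗ j ⊕ b ⊗ c ⊗ j ⊕ h(c ⊗ j, b ⊕ c ⊕ c)
Order the arguments:  b ⊗ c ⊗ j ⊕ b ⊗ c ⊗ j ⊕ b ⊗ j ⊗ j ⊕ b ⊗ j ⊗ l ⊕ d(c ⊗ c ⊗ j) ⊕ h(c ⊗ j, b ⊕ c ⊕ c)

Answer: b ⊗ c ⊗ j ⊕ b ⊗ c ⊗ j ⊕ b ⊗ j ⊗ j ⊕ b ⊗ j ⊗ l ⊕ d(c ⊗ c ⊗ j) ⊕ h(c ⊗ j, b ⊕ c ⊕ c)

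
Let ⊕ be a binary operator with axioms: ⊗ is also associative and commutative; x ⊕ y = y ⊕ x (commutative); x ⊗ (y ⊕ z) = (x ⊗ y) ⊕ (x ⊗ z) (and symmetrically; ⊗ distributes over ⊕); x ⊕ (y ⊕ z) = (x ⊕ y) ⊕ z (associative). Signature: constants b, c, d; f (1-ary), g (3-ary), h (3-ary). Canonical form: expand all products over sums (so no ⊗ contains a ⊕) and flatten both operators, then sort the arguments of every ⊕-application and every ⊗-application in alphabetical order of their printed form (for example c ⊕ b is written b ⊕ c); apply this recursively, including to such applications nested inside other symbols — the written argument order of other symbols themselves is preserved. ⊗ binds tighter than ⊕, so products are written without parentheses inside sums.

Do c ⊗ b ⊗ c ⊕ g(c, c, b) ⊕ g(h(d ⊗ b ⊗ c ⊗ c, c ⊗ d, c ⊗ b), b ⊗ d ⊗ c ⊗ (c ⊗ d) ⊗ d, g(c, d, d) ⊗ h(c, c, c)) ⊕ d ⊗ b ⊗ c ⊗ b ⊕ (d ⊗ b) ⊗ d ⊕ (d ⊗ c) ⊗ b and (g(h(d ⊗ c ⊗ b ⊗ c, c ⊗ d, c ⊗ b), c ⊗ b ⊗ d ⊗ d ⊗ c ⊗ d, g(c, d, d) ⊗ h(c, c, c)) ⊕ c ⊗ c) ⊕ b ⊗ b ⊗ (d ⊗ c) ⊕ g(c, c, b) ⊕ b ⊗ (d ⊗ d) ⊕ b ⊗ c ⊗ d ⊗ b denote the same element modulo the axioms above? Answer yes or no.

Answer: no — b ⊗ b ⊗ c ⊗ d ⊕ b ⊗ c ⊗ c ⊕ b ⊗ c ⊗ d ⊕ b ⊗ d ⊗ d ⊕ g(c, c, b) ⊕ g(h(b ⊗ c ⊗ c ⊗ d, c ⊗ d, b ⊗ c), b ⊗ c ⊗ c ⊗ d ⊗ d ⊗ d, g(c, d, d) ⊗ h(c, c, c)) vs b ⊗ b ⊗ c ⊗ d ⊕ b ⊗ b ⊗ c ⊗ d ⊕ b ⊗ d ⊗ d ⊕ c ⊗ c ⊕ g(c, c, b) ⊕ g(h(b ⊗ c ⊗ c ⊗ d, c ⊗ d, b ⊗ c), b ⊗ c ⊗ c ⊗ d ⊗ d ⊗ d, g(c, d, d) ⊗ h(c, c, c))

Derivation:
Left:  c ⊗ b ⊗ c ⊕ g(c, c, b) ⊕ g(h(d ⊗ b ⊗ c ⊗ c, c ⊗ d, c ⊗ b), b ⊗ d ⊗ c ⊗ (c ⊗ d) ⊗ d, g(c, d, d) ⊗ h(c, c, c)) ⊕ d ⊗ b ⊗ c ⊗ b ⊕ (d ⊗ b) ⊗ d ⊕ (d ⊗ c) ⊗ b
  Flatten:  b ⊗ c ⊗ c ⊕ g(c, c, b) ⊕ g(h(b ⊗ c ⊗ c ⊗ d, c ⊗ d, b ⊗ c), b ⊗ c ⊗ c ⊗ d ⊗ d ⊗ d, g(c, d, d) ⊗ h(c, c, c)) ⊕ b ⊗ b ⊗ c ⊗ d ⊕ b ⊗ d ⊗ d ⊕ b ⊗ c ⊗ d
  Order the arguments:  b ⊗ b ⊗ c ⊗ d ⊕ b ⊗ c ⊗ c ⊕ b ⊗ c ⊗ d ⊕ b ⊗ d ⊗ d ⊕ g(c, c, b) ⊕ g(h(b ⊗ c ⊗ c ⊗ d, c ⊗ d, b ⊗ c), b ⊗ c ⊗ c ⊗ d ⊗ d ⊗ d, g(c, d, d) ⊗ h(c, c, c))
Right:  (g(h(d ⊗ c ⊗ b ⊗ c, c ⊗ d, c ⊗ b), c ⊗ b ⊗ d ⊗ d ⊗ c ⊗ d, g(c, d, d) ⊗ h(c, c, c)) ⊕ c ⊗ c) ⊕ b ⊗ b ⊗ (d ⊗ c) ⊕ g(c, c, b) ⊕ b ⊗ (d ⊗ d) ⊕ b ⊗ c ⊗ d ⊗ b
  Merge nested applications:  g(h(b ⊗ c ⊗ c ⊗ d, c ⊗ d, b ⊗ c), b ⊗ c ⊗ c ⊗ d ⊗ d ⊗ d, g(c, d, d) ⊗ h(c, c, c)) ⊕ c ⊗ c ⊕ b ⊗ b ⊗ c ⊗ d ⊕ g(c, c, b) ⊕ b ⊗ d ⊗ d ⊕ b ⊗ b ⊗ c ⊗ d
  Sort arguments:  b ⊗ b ⊗ c ⊗ d ⊕ b ⊗ b ⊗ c ⊗ d ⊕ b ⊗ d ⊗ d ⊕ c ⊗ c ⊕ g(c, c, b) ⊕ g(h(b ⊗ c ⊗ c ⊗ d, c ⊗ d, b ⊗ c), b ⊗ c ⊗ c ⊗ d ⊗ d ⊗ d, g(c, d, d) ⊗ h(c, c, c))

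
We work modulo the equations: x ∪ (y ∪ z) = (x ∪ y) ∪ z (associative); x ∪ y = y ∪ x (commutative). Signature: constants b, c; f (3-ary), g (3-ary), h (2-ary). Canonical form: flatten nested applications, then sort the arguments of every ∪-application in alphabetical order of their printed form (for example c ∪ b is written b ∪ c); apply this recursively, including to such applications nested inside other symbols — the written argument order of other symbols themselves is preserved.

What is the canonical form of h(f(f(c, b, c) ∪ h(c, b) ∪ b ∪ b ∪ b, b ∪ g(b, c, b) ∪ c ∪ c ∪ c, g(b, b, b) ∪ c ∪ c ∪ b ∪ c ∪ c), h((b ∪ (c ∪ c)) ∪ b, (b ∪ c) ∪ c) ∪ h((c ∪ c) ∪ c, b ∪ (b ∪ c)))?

Focus inside:  h((b ∪ (c ∪ c)) ∪ b, (b ∪ c) ∪ c) ∪ h((c ∪ c) ∪ c, b ∪ (b ∪ c))
Inside:  h((b ∪ (c ∪ c)) ∪ b, (b ∪ c) ∪ c)  →  h(b ∪ b ∪ c ∪ c, b ∪ c ∪ c)
Simplify inside:  h((c ∪ c) ∪ c, b ∪ (b ∪ c))  →  h(c ∪ c ∪ c, b ∪ b ∪ c)
Sort arguments:  h(b ∪ b ∪ c ∪ c, b ∪ c ∪ c) ∪ h(c ∪ c ∪ c, b ∪ b ∪ c)
Reassemble:  h(f(b ∪ b ∪ b ∪ f(c, b, c) ∪ h(c, b), b ∪ c ∪ c ∪ c ∪ g(b, c, b), b ∪ c ∪ c ∪ c ∪ c ∪ g(b, b, b)), h(b ∪ b ∪ c ∪ c, b ∪ c ∪ c) ∪ h(c ∪ c ∪ c, b ∪ b ∪ c))

Answer: h(f(b ∪ b ∪ b ∪ f(c, b, c) ∪ h(c, b), b ∪ c ∪ c ∪ c ∪ g(b, c, b), b ∪ c ∪ c ∪ c ∪ c ∪ g(b, b, b)), h(b ∪ b ∪ c ∪ c, b ∪ c ∪ c) ∪ h(c ∪ c ∪ c, b ∪ b ∪ c))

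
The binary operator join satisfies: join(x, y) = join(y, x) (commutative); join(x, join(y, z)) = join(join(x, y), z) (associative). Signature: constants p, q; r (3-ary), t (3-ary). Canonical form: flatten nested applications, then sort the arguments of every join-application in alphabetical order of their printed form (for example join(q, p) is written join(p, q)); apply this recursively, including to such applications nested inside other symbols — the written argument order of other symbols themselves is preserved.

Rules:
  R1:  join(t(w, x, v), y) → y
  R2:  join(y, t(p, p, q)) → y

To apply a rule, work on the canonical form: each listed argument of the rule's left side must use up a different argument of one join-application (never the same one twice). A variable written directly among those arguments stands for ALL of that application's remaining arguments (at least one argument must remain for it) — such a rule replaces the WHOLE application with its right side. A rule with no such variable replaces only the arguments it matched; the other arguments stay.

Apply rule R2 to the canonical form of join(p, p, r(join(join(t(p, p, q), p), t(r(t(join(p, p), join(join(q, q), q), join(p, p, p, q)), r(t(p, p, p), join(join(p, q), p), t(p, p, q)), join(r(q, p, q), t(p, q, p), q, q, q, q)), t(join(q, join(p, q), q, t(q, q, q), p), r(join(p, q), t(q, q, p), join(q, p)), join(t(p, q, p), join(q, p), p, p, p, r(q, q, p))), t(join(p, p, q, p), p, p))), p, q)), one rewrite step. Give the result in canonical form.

Canonical form:  join(p, p, r(join(p, t(p, p, q), t(r(t(join(p, p), join(q, q, q), join(p, p, p, q)), r(t(p, p, p), join(p, p, q), t(p, p, q)), join(q, q, q, q, r(q, p, q), t(p, q, p))), t(join(p, p, q, q, q, t(q, q, q)), r(join(p, q), t(q, q, p), join(p, q)), join(p, p, p, p, q, r(q, q, p), t(p, q, p))), t(join(p, p, p, q), p, p))), p, q))
Match R2:  consume t(p, p, q);  y := join(p, t(r(t(join(p, p), join(q, q, q), join(p, p, p, q)), r(t(p, p, p), join(p, p, q), t(p, p, q)), join(q, q, q, q, r(q, p, q), t(p, q, p))), t(join(p, p, q, q, q, t(q, q, q)), r(join(p, q), t(q, q, p), join(p, q)), join(p, p, p, p, q, r(q, q, p), t(p, q, p))), t(join(p, p, p, q), p, p)))
The extension variable absorbs all remaining arguments, so the whole application is rewritten.
Result:  join(p, p, r(join(p, t(r(t(join(p, p), join(q, q, q), join(p, p, p, q)), r(t(p, p, p), join(p, p, q), t(p, p, q)), join(q, q, q, q, r(q, p, q), t(p, q, p))), t(join(p, p, q, q, q, t(q, q, q)), r(join(p, q), t(q, q, p), join(p, q)), join(p, p, p, p, q, r(q, q, p), t(p, q, p))), t(join(p, p, p, q), p, p))), p, q))

Answer: join(p, p, r(join(p, t(r(t(join(p, p), join(q, q, q), join(p, p, p, q)), r(t(p, p, p), join(p, p, q), t(p, p, q)), join(q, q, q, q, r(q, p, q), t(p, q, p))), t(join(p, p, q, q, q, t(q, q, q)), r(join(p, q), t(q, q, p), join(p, q)), join(p, p, p, p, q, r(q, q, p), t(p, q, p))), t(join(p, p, p, q), p, p))), p, q))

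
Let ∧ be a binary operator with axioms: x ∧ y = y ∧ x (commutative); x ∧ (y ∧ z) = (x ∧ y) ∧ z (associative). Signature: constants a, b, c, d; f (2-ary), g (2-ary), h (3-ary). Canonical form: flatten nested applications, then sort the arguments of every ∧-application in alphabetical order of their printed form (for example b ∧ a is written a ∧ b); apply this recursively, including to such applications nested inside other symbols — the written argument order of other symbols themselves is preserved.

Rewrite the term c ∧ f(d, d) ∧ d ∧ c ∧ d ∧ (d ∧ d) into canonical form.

Merge nested applications:  c ∧ f(d, d) ∧ d ∧ c ∧ d ∧ d ∧ d
Sort arguments:  c ∧ c ∧ d ∧ d ∧ d ∧ d ∧ f(d, d)

Answer: c ∧ c ∧ d ∧ d ∧ d ∧ d ∧ f(d, d)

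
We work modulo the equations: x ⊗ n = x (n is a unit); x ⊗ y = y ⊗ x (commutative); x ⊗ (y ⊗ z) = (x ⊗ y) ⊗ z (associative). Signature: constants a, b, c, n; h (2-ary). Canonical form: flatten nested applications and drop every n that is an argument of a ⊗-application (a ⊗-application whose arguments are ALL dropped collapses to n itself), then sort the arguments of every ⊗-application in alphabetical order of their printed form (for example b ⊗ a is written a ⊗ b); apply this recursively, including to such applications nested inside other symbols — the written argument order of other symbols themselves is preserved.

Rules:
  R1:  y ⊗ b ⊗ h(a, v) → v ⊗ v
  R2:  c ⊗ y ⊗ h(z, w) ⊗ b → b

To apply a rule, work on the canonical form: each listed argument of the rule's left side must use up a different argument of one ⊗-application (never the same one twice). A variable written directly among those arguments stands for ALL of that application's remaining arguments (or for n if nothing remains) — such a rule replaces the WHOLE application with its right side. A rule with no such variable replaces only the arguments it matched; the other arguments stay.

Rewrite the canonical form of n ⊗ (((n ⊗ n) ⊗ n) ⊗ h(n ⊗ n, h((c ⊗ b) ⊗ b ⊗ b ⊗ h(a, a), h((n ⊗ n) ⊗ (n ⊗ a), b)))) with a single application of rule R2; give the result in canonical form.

Canonical form:  h(n, h(b ⊗ b ⊗ b ⊗ c ⊗ h(a, a), h(a, b)))
Match R2:  consume b, c, h(a, a);  w := a, y := b ⊗ b, z := a
The extension variable absorbs all remaining arguments, so the whole application is rewritten.
Giving:  h(n, h(b, h(a, b)))

Answer: h(n, h(b, h(a, b)))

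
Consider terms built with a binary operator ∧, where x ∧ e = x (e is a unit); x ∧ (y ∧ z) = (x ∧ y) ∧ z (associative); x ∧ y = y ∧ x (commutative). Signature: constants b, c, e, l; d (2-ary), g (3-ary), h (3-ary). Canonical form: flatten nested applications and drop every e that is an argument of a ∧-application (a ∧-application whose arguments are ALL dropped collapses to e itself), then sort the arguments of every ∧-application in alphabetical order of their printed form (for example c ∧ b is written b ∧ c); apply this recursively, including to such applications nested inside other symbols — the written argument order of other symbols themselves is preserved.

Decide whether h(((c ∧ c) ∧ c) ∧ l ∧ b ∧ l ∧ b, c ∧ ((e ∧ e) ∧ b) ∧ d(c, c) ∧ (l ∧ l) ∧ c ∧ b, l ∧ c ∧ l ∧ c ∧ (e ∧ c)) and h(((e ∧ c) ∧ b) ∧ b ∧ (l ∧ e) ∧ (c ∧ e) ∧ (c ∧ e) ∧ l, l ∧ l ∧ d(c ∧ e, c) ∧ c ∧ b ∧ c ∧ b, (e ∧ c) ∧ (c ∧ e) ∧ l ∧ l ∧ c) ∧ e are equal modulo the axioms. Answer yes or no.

Left:  h(((c ∧ c) ∧ c) ∧ l ∧ b ∧ l ∧ b, c ∧ ((e ∧ e) ∧ b) ∧ d(c, c) ∧ (l ∧ l) ∧ c ∧ b, l ∧ c ∧ l ∧ c ∧ (e ∧ c))
  Focus inside:  c ∧ ((e ∧ e) ∧ b) ∧ d(c, c) ∧ (l ∧ l) ∧ c ∧ b
  Un-nest:  c ∧ e ∧ e ∧ b ∧ d(c, c) ∧ l ∧ l ∧ c ∧ b
  Unit:  drop e (×2)
  Sort arguments:  b ∧ b ∧ c ∧ c ∧ d(c, c) ∧ l ∧ l
  Put back:  h(b ∧ b ∧ c ∧ c ∧ c ∧ l ∧ l, b ∧ b ∧ c ∧ c ∧ d(c, c) ∧ l ∧ l, c ∧ c ∧ c ∧ l ∧ l)
Right:  h(((e ∧ c) ∧ b) ∧ b ∧ (l ∧ e) ∧ (c ∧ e) ∧ (c ∧ e) ∧ l, l ∧ l ∧ d(c ∧ e, c) ∧ c ∧ b ∧ c ∧ b, (e ∧ c) ∧ (c ∧ e) ∧ l ∧ l ∧ c) ∧ e
  Canonicalize subterm:  h(((e ∧ c) ∧ b) ∧ b ∧ (l ∧ e) ∧ (c ∧ e) ∧ (c ∧ e) ∧ l, l ∧ l ∧ d(c ∧ e, c) ∧ c ∧ b ∧ c ∧ b, (e ∧ c) ∧ (c ∧ e) ∧ l ∧ l ∧ c)  →  h(b ∧ b ∧ c ∧ c ∧ c ∧ l ∧ l, b ∧ b ∧ c ∧ c ∧ d(c, c) ∧ l ∧ l, c ∧ c ∧ c ∧ l ∧ l)
  Unit:  drop e
  Order the arguments:  h(b ∧ b ∧ c ∧ c ∧ c ∧ l ∧ l, b ∧ b ∧ c ∧ c ∧ d(c, c) ∧ l ∧ l, c ∧ c ∧ c ∧ l ∧ l)

Answer: yes — both canonical forms are h(b ∧ b ∧ c ∧ c ∧ c ∧ l ∧ l, b ∧ b ∧ c ∧ c ∧ d(c, c) ∧ l ∧ l, c ∧ c ∧ c ∧ l ∧ l)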